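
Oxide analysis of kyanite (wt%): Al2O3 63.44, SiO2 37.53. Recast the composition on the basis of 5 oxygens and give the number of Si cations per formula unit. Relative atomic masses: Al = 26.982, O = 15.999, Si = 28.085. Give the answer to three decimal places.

Al2O3 (M=101.961): mol = 0.62220; Al = 1.24440, O = 1.86660.
SiO2 (M=60.083): mol = 0.62464; Si = 0.62464, O = 1.24928.
ΣO = 3.11588; factor = 5/ΣO = 1.60468.
Si apfu = 0.62464 × 1.60468 = 1.002.

1.002 Si apfu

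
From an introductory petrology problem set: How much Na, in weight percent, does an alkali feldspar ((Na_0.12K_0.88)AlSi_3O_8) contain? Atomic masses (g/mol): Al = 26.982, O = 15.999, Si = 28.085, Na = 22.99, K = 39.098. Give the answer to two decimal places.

1.00 weight percent

M((Na_0.12K_0.88)AlSi_3O_8) = 276.394 g/mol.
Na contributes 0.12 × 22.99 = 2.759 g per mole.
2.759/276.394 = 0.0100 → 1.00%.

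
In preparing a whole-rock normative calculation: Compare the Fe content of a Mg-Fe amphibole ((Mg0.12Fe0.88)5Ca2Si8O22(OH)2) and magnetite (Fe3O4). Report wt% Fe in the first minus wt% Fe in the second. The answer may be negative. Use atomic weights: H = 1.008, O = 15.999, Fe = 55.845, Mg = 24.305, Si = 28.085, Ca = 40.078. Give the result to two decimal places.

Fe in (Mg0.12Fe0.88)5Ca2Si8O22(OH)2: molar mass 951.129 g/mol; 4.40×55.845 = 245.718 g → 25.83 wt%.
Fe in Fe3O4: molar mass 231.531 g/mol; 3×55.845 = 167.535 g → 72.36 wt%.
Difference = 25.83 − 72.36 = -46.53 percentage points.

-46.53 percentage points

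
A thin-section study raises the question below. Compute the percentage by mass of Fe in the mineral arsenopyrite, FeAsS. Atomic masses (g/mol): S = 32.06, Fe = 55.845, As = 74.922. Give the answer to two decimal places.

Molar mass of FeAsS: 1*55.845 + 1*74.922 + 1*32.06 = 162.827 g/mol.
Mass of Fe per formula unit: 1 × 55.845 = 55.845 g.
Weight fraction Fe = 55.845 / 162.827 = 0.3430.

34.30 weight percent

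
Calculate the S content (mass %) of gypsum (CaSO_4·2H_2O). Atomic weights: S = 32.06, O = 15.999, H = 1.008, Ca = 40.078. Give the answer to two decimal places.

18.62 mass %

M(CaSO_4·2H_2O) = 172.164 g/mol.
S contributes 1 × 32.06 = 32.060 g per mole.
32.060/172.164 = 0.1862 → 18.62%.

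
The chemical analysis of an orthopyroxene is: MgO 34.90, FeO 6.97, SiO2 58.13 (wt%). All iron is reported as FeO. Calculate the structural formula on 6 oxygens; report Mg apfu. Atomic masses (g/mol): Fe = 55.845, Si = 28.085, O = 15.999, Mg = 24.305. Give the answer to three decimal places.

1.793 Mg apfu

MgO: 34.90/40.304 = 0.86592 mol → 0.86592 mol Mg, 0.86592 mol O.
FeO: 6.97/71.844 = 0.09702 mol → 0.09702 mol Fe, 0.09702 mol O.
SiO2: 58.13/60.083 = 0.96749 mol → 0.96749 mol Si, 1.93498 mol O.
Total oxygen = 2.89792 mol. Normalization factor = 6/2.89792 = 2.07045.
Mg per 6 O = 0.86592 × 2.07045 = 1.793.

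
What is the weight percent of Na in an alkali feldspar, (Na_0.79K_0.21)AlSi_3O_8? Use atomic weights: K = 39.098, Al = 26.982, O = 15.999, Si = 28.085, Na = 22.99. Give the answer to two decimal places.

Formula mass = 0.79×22.99 + 0.21×39.098 + 1×26.982 + 3×28.085 + 8×15.999 = 265.602 g/mol, of which 18.162 g is Na.
So Na makes up 18.162/265.602 = 0.0684 of the mass, i.e. 6.84%.

6.84 mass %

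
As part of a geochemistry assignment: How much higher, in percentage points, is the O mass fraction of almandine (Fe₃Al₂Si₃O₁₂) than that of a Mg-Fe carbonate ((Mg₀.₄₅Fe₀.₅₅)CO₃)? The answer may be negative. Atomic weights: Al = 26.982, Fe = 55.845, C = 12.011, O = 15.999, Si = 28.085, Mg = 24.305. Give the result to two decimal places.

-8.64 percentage points

First mineral: 191.988 g O in 497.742 g formula = 38.57 wt% O.
Second mineral: 47.997 g O in 101.660 g formula = 47.21 wt% O.
38.57% − 47.21% gives a difference of -8.64 percentage points.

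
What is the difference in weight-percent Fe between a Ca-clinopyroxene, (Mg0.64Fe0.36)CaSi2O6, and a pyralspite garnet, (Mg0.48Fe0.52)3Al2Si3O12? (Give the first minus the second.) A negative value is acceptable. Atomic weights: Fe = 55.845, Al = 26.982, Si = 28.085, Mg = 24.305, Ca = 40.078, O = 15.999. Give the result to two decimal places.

Fe in (Mg0.64Fe0.36)CaSi2O6: molar mass 227.901 g/mol; 0.36×55.845 = 20.104 g → 8.82 wt%.
Fe in (Mg0.48Fe0.52)3Al2Si3O12: molar mass 452.324 g/mol; 1.56×55.845 = 87.118 g → 19.26 wt%.
Difference = 8.82 − 19.26 = -10.44 percentage points.

-10.44 percentage points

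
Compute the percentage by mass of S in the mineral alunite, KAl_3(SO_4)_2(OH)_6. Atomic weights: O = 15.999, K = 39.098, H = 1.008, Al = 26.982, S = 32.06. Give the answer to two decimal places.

Molar mass of KAl_3(SO_4)_2(OH)_6: 1·39.098 + 3·26.982 + 2·32.06 + 14·15.999 + 6·1.008 = 414.198 g/mol.
Mass of S per formula unit: 2 × 32.06 = 64.120 g.
Weight fraction S = 64.120 / 414.198 = 0.1548.

15.48 wt%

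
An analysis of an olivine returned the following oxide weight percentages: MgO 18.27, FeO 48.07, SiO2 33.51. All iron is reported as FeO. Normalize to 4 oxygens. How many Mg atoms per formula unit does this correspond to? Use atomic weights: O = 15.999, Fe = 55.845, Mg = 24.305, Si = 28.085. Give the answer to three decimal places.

0.810 Mg apfu

18.27 wt% MgO ÷ 40.304 g/mol = 0.45330 mol, giving 0.45330 Mg and 0.45330 O.
48.07 wt% FeO ÷ 71.844 g/mol = 0.66909 mol, giving 0.66909 Fe and 0.66909 O.
33.51 wt% SiO2 ÷ 60.083 g/mol = 0.55773 mol, giving 0.55773 Si and 1.11546 O.
Oxygen sums to 2.23785; scaling by 4/2.23785 = 1.78743 puts the formula on 4 O.
Mg: 0.45330 × 1.78743 = 0.810 atoms per formula unit.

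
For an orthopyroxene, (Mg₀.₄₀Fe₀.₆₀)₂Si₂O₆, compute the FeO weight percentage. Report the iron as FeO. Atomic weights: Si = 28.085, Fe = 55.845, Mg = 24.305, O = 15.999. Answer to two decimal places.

Molar mass of (Mg₀.₄₀Fe₀.₆₀)₂Si₂O₆ = 0.80·24.305 + 1.20·55.845 + 2·28.085 + 6·15.999 = 238.622 g/mol.
Each formula unit contains 1.20 Fe, equivalent to 1.20/1 = 1.2000 mol FeO.
M(FeO) = 1×55.845 + 1×15.999 = 71.844 g/mol.
Mass of FeO per formula unit = 1.2000 × 71.844 = 86.213 g.
FeO wt% = 86.213 / 238.622 × 100 = 36.13%.

36.13 wt%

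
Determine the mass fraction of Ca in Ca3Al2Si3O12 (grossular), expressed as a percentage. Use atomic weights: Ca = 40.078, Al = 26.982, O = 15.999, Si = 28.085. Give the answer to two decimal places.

Molar mass of Ca3Al2Si3O12: 3·40.078 + 2·26.982 + 3·28.085 + 12·15.999 = 450.441 g/mol.
Mass of Ca per formula unit: 3 × 40.078 = 120.234 g.
Weight fraction Ca = 120.234 / 450.441 = 0.2669.

26.69 mass %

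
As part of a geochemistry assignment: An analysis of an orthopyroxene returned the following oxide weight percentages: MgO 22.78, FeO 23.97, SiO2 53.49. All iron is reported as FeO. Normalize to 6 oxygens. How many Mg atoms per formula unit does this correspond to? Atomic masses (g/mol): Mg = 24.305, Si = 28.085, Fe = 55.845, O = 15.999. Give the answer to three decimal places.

MgO (M=40.304): mol = 0.56520; Mg = 0.56520, O = 0.56520.
FeO (M=71.844): mol = 0.33364; Fe = 0.33364, O = 0.33364.
SiO2 (M=60.083): mol = 0.89027; Si = 0.89027, O = 1.78054.
ΣO = 2.67938; factor = 6/ΣO = 2.23932.
Mg apfu = 0.56520 × 2.23932 = 1.266.

1.266 Mg apfu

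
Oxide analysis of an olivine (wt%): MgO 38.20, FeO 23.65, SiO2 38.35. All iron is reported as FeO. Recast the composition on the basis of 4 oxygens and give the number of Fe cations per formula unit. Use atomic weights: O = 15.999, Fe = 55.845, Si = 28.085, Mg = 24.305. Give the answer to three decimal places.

38.20 wt% MgO ÷ 40.304 g/mol = 0.94780 mol, giving 0.94780 Mg and 0.94780 O.
23.65 wt% FeO ÷ 71.844 g/mol = 0.32919 mol, giving 0.32919 Fe and 0.32919 O.
38.35 wt% SiO2 ÷ 60.083 g/mol = 0.63828 mol, giving 0.63828 Si and 1.27656 O.
Oxygen sums to 2.55355; scaling by 4/2.55355 = 1.56645 puts the formula on 4 O.
Fe: 0.32919 × 1.56645 = 0.516 atoms per formula unit.

0.516 Fe apfu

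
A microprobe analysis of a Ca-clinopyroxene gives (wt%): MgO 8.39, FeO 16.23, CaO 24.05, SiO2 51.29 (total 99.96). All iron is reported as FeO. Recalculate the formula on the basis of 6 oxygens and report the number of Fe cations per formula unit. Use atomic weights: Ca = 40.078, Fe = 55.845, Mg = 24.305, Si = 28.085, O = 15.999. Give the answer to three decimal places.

0.527 Fe apfu

MgO: 8.39/40.304 = 0.20817 mol → 0.20817 mol Mg, 0.20817 mol O.
FeO: 16.23/71.844 = 0.22591 mol → 0.22591 mol Fe, 0.22591 mol O.
CaO: 24.05/56.077 = 0.42887 mol → 0.42887 mol Ca, 0.42887 mol O.
SiO2: 51.29/60.083 = 0.85365 mol → 0.85365 mol Si, 1.70730 mol O.
Total oxygen = 2.57025 mol. Normalization factor = 6/2.57025 = 2.33440.
Fe per 6 O = 0.22591 × 2.33440 = 0.527.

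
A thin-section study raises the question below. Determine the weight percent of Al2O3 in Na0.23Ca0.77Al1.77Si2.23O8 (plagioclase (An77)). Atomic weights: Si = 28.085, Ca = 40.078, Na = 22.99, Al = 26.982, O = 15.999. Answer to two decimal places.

32.87 wt%

M(Na0.23Ca0.77Al1.77Si2.23O8) = 274.527 g/mol; M(Al2O3) = 101.961 g/mol.
Moles Al2O3 per formula unit = 1.77 Al ÷ 2 = 0.8850.
Al2O3 fraction = (0.8850 × 101.961) / 274.527 = 90.235/274.527 = 0.3287.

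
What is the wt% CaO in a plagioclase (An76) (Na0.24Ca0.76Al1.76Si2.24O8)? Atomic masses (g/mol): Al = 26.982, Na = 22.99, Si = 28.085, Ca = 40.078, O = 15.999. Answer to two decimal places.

Formula mass = 274.368 g/mol.
0.76 Ca → 0.7600 mol CaO per formula unit; M(CaO) = 56.077, so CaO mass = 42.619 g.
42.619/274.368 × 100 = 15.53 wt%.

15.53 wt%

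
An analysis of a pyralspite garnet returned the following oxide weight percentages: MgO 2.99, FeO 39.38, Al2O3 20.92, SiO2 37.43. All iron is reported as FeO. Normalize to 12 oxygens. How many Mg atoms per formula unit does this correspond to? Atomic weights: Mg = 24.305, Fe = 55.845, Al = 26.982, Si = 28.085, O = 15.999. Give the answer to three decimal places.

2.99 wt% MgO ÷ 40.304 g/mol = 0.07419 mol, giving 0.07419 Mg and 0.07419 O.
39.38 wt% FeO ÷ 71.844 g/mol = 0.54813 mol, giving 0.54813 Fe and 0.54813 O.
20.92 wt% Al2O3 ÷ 101.961 g/mol = 0.20518 mol, giving 0.41036 Al and 0.61554 O.
37.43 wt% SiO2 ÷ 60.083 g/mol = 0.62297 mol, giving 0.62297 Si and 1.24594 O.
Oxygen sums to 2.48380; scaling by 12/2.48380 = 4.83131 puts the formula on 12 O.
Mg: 0.07419 × 4.83131 = 0.358 atoms per formula unit.

0.358 Mg apfu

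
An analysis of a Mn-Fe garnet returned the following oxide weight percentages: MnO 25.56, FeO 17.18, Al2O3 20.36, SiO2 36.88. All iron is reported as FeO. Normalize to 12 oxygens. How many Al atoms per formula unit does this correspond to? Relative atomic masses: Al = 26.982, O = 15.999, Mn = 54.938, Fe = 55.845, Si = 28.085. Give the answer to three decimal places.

MnO (M=70.937): mol = 0.36032; Mn = 0.36032, O = 0.36032.
FeO (M=71.844): mol = 0.23913; Fe = 0.23913, O = 0.23913.
Al2O3 (M=101.961): mol = 0.19968; Al = 0.39936, O = 0.59904.
SiO2 (M=60.083): mol = 0.61382; Si = 0.61382, O = 1.22764.
ΣO = 2.42613; factor = 12/ΣO = 4.94615.
Al apfu = 0.39936 × 4.94615 = 1.975.

1.975 Al apfu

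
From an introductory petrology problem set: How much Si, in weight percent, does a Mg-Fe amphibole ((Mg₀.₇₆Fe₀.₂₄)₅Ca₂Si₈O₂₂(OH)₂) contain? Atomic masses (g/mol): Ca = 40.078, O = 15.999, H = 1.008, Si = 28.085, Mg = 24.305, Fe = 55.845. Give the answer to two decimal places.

26.43 weight percent

Formula mass = 3.80·24.305 + 1.20·55.845 + 2·40.078 + 8·28.085 + 24·15.999 + 2·1.008 = 850.201 g/mol, of which 224.680 g is Si.
So Si makes up 224.680/850.201 = 0.2643 of the mass, i.e. 26.43%.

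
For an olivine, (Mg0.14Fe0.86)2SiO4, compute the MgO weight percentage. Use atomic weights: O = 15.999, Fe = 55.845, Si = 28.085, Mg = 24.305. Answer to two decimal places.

Molar mass of (Mg0.14Fe0.86)2SiO4 = 0.28·24.305 + 1.72·55.845 + 1·28.085 + 4·15.999 = 194.940 g/mol.
Each formula unit contains 0.28 Mg, equivalent to 0.28/1 = 0.2800 mol MgO.
M(MgO) = 1×24.305 + 1×15.999 = 40.304 g/mol.
Mass of MgO per formula unit = 0.2800 × 40.304 = 11.285 g.
MgO wt% = 11.285 / 194.940 × 100 = 5.79%.

5.79 wt%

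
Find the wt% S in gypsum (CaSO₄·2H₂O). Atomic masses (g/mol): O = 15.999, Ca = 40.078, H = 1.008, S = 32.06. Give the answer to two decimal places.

18.62 weight percent

Molar mass of CaSO₄·2H₂O: 1*40.078 + 1*32.06 + 6*15.999 + 4*1.008 = 172.164 g/mol.
Mass of S per formula unit: 1 × 32.06 = 32.060 g.
Weight fraction S = 32.060 / 172.164 = 0.1862.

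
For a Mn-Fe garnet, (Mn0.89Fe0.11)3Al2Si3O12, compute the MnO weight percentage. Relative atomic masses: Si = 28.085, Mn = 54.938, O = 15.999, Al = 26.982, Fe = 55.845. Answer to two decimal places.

38.24 wt%

M((Mn0.89Fe0.11)3Al2Si3O12) = 495.320 g/mol; M(MnO) = 70.937 g/mol.
Moles MnO per formula unit = 2.67 Mn ÷ 1 = 2.6700.
MnO fraction = (2.6700 × 70.937) / 495.320 = 189.402/495.320 = 0.3824.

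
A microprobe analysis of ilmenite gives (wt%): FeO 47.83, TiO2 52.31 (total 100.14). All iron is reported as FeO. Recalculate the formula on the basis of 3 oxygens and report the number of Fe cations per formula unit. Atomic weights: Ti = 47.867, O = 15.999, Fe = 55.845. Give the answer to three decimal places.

FeO: 47.83/71.844 = 0.66575 mol → 0.66575 mol Fe, 0.66575 mol O.
TiO2: 52.31/79.865 = 0.65498 mol → 0.65498 mol Ti, 1.30996 mol O.
Total oxygen = 1.97571 mol. Normalization factor = 3/1.97571 = 1.51844.
Fe per 3 O = 0.66575 × 1.51844 = 1.011.

1.011 Fe apfu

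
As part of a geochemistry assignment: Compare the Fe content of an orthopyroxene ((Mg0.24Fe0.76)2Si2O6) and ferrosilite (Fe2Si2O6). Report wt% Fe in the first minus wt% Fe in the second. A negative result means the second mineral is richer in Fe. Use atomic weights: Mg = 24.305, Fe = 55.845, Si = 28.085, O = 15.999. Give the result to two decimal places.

-8.20 percentage points

M((Mg0.24Fe0.76)2Si2O6) = 248.715 g/mol, so wt% Fe = 84.884/248.715 × 100 = 34.13%.
M(Fe2Si2O6) = 263.854 g/mol, so wt% Fe = 111.690/263.854 × 100 = 42.33%.
34.13 − 42.33 = -8.20 pp.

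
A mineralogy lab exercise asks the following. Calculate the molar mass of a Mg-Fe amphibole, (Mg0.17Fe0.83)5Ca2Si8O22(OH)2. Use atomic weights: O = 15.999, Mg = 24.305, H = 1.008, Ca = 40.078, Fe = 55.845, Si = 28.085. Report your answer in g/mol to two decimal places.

943.24 g/mol

The formula mass is the sum 0.85×24.305 + 4.15×55.845 + 2×40.078 + 8×28.085 + 24×15.999 + 2×1.008.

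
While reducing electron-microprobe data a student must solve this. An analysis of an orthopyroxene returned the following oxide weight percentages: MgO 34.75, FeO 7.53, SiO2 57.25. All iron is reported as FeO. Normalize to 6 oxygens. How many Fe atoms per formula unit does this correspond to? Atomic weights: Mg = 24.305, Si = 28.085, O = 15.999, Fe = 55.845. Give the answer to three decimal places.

MgO: 34.75/40.304 = 0.86220 mol → 0.86220 mol Mg, 0.86220 mol O.
FeO: 7.53/71.844 = 0.10481 mol → 0.10481 mol Fe, 0.10481 mol O.
SiO2: 57.25/60.083 = 0.95285 mol → 0.95285 mol Si, 1.90570 mol O.
Total oxygen = 2.87271 mol. Normalization factor = 6/2.87271 = 2.08862.
Fe per 6 O = 0.10481 × 2.08862 = 0.219.

0.219 Fe apfu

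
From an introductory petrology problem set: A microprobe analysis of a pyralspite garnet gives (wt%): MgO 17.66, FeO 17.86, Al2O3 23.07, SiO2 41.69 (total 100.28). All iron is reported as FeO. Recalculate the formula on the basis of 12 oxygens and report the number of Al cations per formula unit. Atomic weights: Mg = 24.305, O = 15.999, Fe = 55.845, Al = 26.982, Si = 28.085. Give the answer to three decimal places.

1.972 Al apfu

MgO: 17.66/40.304 = 0.43817 mol → 0.43817 mol Mg, 0.43817 mol O.
FeO: 17.86/71.844 = 0.24859 mol → 0.24859 mol Fe, 0.24859 mol O.
Al2O3: 23.07/101.961 = 0.22626 mol → 0.45252 mol Al, 0.67878 mol O.
SiO2: 41.69/60.083 = 0.69387 mol → 0.69387 mol Si, 1.38774 mol O.
Total oxygen = 2.75328 mol. Normalization factor = 12/2.75328 = 4.35844.
Al per 12 O = 0.45252 × 4.35844 = 1.972.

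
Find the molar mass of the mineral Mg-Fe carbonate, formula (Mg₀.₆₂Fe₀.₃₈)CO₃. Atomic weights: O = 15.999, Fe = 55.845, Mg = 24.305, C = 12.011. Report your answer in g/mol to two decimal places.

96.30 g/mol

M = 0.62·24.305 + 0.38·55.845 + 1·12.011 + 3·15.999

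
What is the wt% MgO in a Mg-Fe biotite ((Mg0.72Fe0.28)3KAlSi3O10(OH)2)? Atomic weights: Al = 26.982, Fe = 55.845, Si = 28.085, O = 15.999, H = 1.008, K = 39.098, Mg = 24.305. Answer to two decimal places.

19.62 wt%

Molar mass of (Mg0.72Fe0.28)3KAlSi3O10(OH)2 = 2.16*24.305 + 0.84*55.845 + 1*39.098 + 1*26.982 + 3*28.085 + 12*15.999 + 2*1.008 = 443.748 g/mol.
Each formula unit contains 2.16 Mg, equivalent to 2.16/1 = 2.1600 mol MgO.
M(MgO) = 1×24.305 + 1×15.999 = 40.304 g/mol.
Mass of MgO per formula unit = 2.1600 × 40.304 = 87.057 g.
MgO wt% = 87.057 / 443.748 × 100 = 19.62%.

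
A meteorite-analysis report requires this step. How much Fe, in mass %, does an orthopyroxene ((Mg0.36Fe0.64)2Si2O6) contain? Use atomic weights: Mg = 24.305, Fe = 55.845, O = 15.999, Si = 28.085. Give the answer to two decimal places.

29.64 mass %

M((Mg0.36Fe0.64)2Si2O6) = 241.145 g/mol.
Fe contributes 1.28 × 55.845 = 71.482 g per mole.
71.482/241.145 = 0.2964 → 29.64%.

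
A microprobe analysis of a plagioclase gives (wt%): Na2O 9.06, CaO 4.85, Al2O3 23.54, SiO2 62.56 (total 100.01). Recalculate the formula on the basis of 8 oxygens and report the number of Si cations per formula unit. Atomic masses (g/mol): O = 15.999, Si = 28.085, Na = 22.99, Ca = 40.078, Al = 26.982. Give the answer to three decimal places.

Na2O (M=61.979): mol = 0.14618; Na = 0.29236, O = 0.14618.
CaO (M=56.077): mol = 0.08649; Ca = 0.08649, O = 0.08649.
Al2O3 (M=101.961): mol = 0.23087; Al = 0.46174, O = 0.69261.
SiO2 (M=60.083): mol = 1.04123; Si = 1.04123, O = 2.08246.
ΣO = 3.00774; factor = 8/ΣO = 2.65980.
Si apfu = 1.04123 × 2.65980 = 2.769.

2.769 Si apfu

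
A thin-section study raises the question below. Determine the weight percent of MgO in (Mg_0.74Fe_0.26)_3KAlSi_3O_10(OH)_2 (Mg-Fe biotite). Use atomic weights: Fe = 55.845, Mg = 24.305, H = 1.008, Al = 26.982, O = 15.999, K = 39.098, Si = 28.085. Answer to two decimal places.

20.25 wt%

Molar mass of (Mg_0.74Fe_0.26)_3KAlSi_3O_10(OH)_2 = 2.22×24.305 + 0.78×55.845 + 1×39.098 + 1×26.982 + 3×28.085 + 12×15.999 + 2×1.008 = 441.855 g/mol.
Each formula unit contains 2.22 Mg, equivalent to 2.22/1 = 2.2200 mol MgO.
M(MgO) = 1×24.305 + 1×15.999 = 40.304 g/mol.
Mass of MgO per formula unit = 2.2200 × 40.304 = 89.475 g.
MgO wt% = 89.475 / 441.855 × 100 = 20.25%.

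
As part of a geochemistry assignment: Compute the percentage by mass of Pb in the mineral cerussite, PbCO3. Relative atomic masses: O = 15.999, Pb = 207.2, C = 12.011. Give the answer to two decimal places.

77.54 mass %

Molar mass of PbCO3: 1×207.2 + 1×12.011 + 3×15.999 = 267.208 g/mol.
Mass of Pb per formula unit: 1 × 207.2 = 207.200 g.
Weight fraction Pb = 207.200 / 267.208 = 0.7754.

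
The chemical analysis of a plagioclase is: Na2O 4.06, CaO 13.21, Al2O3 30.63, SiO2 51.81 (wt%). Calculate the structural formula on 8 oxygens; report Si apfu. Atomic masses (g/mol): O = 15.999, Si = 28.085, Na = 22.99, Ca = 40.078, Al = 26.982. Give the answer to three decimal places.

2.357 Si apfu

Na2O: 4.06/61.979 = 0.06551 mol → 0.13102 mol Na, 0.06551 mol O.
CaO: 13.21/56.077 = 0.23557 mol → 0.23557 mol Ca, 0.23557 mol O.
Al2O3: 30.63/101.961 = 0.30041 mol → 0.60082 mol Al, 0.90123 mol O.
SiO2: 51.81/60.083 = 0.86231 mol → 0.86231 mol Si, 1.72462 mol O.
Total oxygen = 2.92693 mol. Normalization factor = 8/2.92693 = 2.73324.
Si per 8 O = 0.86231 × 2.73324 = 2.357.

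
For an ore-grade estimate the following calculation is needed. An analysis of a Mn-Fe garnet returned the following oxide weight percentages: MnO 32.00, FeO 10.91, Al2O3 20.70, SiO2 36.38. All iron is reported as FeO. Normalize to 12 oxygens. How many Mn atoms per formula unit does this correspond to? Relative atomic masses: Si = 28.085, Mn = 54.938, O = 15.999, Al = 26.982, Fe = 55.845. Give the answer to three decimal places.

2.234 Mn apfu

MnO: 32.00/70.937 = 0.45110 mol → 0.45110 mol Mn, 0.45110 mol O.
FeO: 10.91/71.844 = 0.15186 mol → 0.15186 mol Fe, 0.15186 mol O.
Al2O3: 20.70/101.961 = 0.20302 mol → 0.40604 mol Al, 0.60906 mol O.
SiO2: 36.38/60.083 = 0.60550 mol → 0.60550 mol Si, 1.21100 mol O.
Total oxygen = 2.42302 mol. Normalization factor = 12/2.42302 = 4.95250.
Mn per 12 O = 0.45110 × 4.95250 = 2.234.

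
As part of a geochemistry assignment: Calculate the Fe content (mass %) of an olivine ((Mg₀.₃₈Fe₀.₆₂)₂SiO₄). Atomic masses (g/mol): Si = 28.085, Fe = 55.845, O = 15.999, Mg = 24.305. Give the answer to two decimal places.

Formula mass = 0.76*24.305 + 1.24*55.845 + 1*28.085 + 4*15.999 = 179.801 g/mol, of which 69.248 g is Fe.
So Fe makes up 69.248/179.801 = 0.3851 of the mass, i.e. 38.51%.

38.51 mass %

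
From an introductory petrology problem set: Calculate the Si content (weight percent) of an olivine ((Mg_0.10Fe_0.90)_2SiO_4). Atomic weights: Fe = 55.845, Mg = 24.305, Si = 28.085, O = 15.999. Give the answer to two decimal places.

14.22 weight percent

Molar mass of (Mg_0.10Fe_0.90)_2SiO_4: 0.20×24.305 + 1.80×55.845 + 1×28.085 + 4×15.999 = 197.463 g/mol.
Mass of Si per formula unit: 1 × 28.085 = 28.085 g.
Weight fraction Si = 28.085 / 197.463 = 0.1422.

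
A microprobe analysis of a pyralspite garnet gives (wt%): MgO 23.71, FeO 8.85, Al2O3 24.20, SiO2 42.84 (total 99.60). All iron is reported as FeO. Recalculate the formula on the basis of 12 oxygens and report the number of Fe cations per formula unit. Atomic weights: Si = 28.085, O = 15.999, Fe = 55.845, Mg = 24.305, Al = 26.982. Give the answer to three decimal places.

0.519 Fe apfu

MgO (M=40.304): mol = 0.58828; Mg = 0.58828, O = 0.58828.
FeO (M=71.844): mol = 0.12318; Fe = 0.12318, O = 0.12318.
Al2O3 (M=101.961): mol = 0.23735; Al = 0.47470, O = 0.71205.
SiO2 (M=60.083): mol = 0.71301; Si = 0.71301, O = 1.42602.
ΣO = 2.84953; factor = 12/ΣO = 4.21122.
Fe apfu = 0.12318 × 4.21122 = 0.519.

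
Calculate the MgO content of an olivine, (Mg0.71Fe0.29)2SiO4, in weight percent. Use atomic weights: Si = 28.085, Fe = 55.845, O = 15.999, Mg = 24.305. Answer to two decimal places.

Formula mass = 158.984 g/mol.
1.42 Mg → 1.4200 mol MgO per formula unit; M(MgO) = 40.304, so MgO mass = 57.232 g.
57.232/158.984 × 100 = 36.00 wt%.

36.00 wt%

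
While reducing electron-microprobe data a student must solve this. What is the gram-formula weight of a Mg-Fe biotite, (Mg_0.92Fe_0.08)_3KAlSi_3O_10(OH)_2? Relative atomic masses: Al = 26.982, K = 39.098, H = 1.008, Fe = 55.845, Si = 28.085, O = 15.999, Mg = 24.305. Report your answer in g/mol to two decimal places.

424.82 g/mol

The formula mass is the sum 2.76·24.305 + 0.24·55.845 + 1·39.098 + 1·26.982 + 3·28.085 + 12·15.999 + 2·1.008.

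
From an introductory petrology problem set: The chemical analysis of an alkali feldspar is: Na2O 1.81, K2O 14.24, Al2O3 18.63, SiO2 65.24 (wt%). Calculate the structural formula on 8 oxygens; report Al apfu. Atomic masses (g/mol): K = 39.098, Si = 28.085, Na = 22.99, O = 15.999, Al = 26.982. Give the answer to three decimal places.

1.008 Al apfu

1.81 wt% Na2O ÷ 61.979 g/mol = 0.02920 mol, giving 0.05840 Na and 0.02920 O.
14.24 wt% K2O ÷ 94.195 g/mol = 0.15118 mol, giving 0.30236 K and 0.15118 O.
18.63 wt% Al2O3 ÷ 101.961 g/mol = 0.18272 mol, giving 0.36544 Al and 0.54816 O.
65.24 wt% SiO2 ÷ 60.083 g/mol = 1.08583 mol, giving 1.08583 Si and 2.17166 O.
Oxygen sums to 2.90020; scaling by 8/2.90020 = 2.75843 puts the formula on 8 O.
Al: 0.36544 × 2.75843 = 1.008 atoms per formula unit.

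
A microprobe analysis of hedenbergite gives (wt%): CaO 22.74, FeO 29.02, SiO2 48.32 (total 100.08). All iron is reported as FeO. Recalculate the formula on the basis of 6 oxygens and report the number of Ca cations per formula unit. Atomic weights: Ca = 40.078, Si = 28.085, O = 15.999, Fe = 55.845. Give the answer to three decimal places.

22.74 wt% CaO ÷ 56.077 g/mol = 0.40551 mol, giving 0.40551 Ca and 0.40551 O.
29.02 wt% FeO ÷ 71.844 g/mol = 0.40393 mol, giving 0.40393 Fe and 0.40393 O.
48.32 wt% SiO2 ÷ 60.083 g/mol = 0.80422 mol, giving 0.80422 Si and 1.60844 O.
Oxygen sums to 2.41788; scaling by 6/2.41788 = 2.48151 puts the formula on 6 O.
Ca: 0.40551 × 2.48151 = 1.006 atoms per formula unit.

1.006 Ca apfu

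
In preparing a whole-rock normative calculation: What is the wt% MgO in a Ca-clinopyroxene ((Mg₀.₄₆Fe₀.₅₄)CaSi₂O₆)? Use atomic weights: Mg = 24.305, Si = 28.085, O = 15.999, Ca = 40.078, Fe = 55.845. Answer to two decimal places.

7.94 wt%

Formula mass = 233.579 g/mol.
0.46 Mg → 0.4600 mol MgO per formula unit; M(MgO) = 40.304, so MgO mass = 18.540 g.
18.540/233.579 × 100 = 7.94 wt%.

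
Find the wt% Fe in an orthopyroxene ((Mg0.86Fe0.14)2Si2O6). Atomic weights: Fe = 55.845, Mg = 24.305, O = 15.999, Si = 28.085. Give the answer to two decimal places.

Molar mass of (Mg0.86Fe0.14)2Si2O6: 1.72·24.305 + 0.28·55.845 + 2·28.085 + 6·15.999 = 209.605 g/mol.
Mass of Fe per formula unit: 0.28 × 55.845 = 15.637 g.
Weight fraction Fe = 15.637 / 209.605 = 0.0746.

7.46 mass %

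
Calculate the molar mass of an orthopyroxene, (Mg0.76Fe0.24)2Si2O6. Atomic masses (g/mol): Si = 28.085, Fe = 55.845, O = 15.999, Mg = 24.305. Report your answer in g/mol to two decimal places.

215.91 g/mol

M = 1.52*24.305 + 0.48*55.845 + 2*28.085 + 6*15.999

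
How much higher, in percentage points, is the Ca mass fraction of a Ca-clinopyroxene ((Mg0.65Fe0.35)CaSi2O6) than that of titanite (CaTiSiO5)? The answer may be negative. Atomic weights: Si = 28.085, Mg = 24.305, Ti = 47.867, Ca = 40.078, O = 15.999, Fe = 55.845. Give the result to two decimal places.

First mineral: 40.078 g Ca in 227.586 g formula = 17.61 wt% Ca.
Second mineral: 40.078 g Ca in 196.025 g formula = 20.45 wt% Ca.
17.61% − 20.45% gives a difference of -2.84 percentage points.

-2.84 percentage points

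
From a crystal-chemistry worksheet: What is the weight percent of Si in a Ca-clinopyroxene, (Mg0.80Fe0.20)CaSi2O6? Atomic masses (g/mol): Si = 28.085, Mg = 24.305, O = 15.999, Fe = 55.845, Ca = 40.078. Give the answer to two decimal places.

25.20 weight percent

Molar mass of (Mg0.80Fe0.20)CaSi2O6: 0.80*24.305 + 0.20*55.845 + 1*40.078 + 2*28.085 + 6*15.999 = 222.855 g/mol.
Mass of Si per formula unit: 2 × 28.085 = 56.170 g.
Weight fraction Si = 56.170 / 222.855 = 0.2520.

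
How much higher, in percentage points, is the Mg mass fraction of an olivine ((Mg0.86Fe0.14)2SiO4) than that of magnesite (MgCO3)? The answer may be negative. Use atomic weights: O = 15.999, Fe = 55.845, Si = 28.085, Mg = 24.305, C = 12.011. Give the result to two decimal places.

-0.87 percentage points

Mg in (Mg0.86Fe0.14)2SiO4: molar mass 149.522 g/mol; 1.72×24.305 = 41.805 g → 27.96 wt%.
Mg in MgCO3: molar mass 84.313 g/mol; 1×24.305 = 24.305 g → 28.83 wt%.
Difference = 27.96 − 28.83 = -0.87 percentage points.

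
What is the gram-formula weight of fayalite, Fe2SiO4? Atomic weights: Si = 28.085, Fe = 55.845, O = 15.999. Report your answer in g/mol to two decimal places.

203.77 g/mol

The formula mass is the sum 2(55.845) + 1(28.085) + 4(15.999).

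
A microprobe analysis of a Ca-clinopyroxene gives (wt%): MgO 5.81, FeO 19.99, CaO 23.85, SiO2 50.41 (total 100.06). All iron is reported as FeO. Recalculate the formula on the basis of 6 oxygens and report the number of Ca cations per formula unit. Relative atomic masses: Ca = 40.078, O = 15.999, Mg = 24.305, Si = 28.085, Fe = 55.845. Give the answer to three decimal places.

5.81 wt% MgO ÷ 40.304 g/mol = 0.14415 mol, giving 0.14415 Mg and 0.14415 O.
19.99 wt% FeO ÷ 71.844 g/mol = 0.27824 mol, giving 0.27824 Fe and 0.27824 O.
23.85 wt% CaO ÷ 56.077 g/mol = 0.42531 mol, giving 0.42531 Ca and 0.42531 O.
50.41 wt% SiO2 ÷ 60.083 g/mol = 0.83901 mol, giving 0.83901 Si and 1.67802 O.
Oxygen sums to 2.52572; scaling by 6/2.52572 = 2.37556 puts the formula on 6 O.
Ca: 0.42531 × 2.37556 = 1.010 atoms per formula unit.

1.010 Ca apfu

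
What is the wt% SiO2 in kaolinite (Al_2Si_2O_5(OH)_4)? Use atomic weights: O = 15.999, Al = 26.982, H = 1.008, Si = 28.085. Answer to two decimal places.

46.55 wt%

M(Al_2Si_2O_5(OH)_4) = 258.157 g/mol; M(SiO2) = 60.083 g/mol.
Moles SiO2 per formula unit = 2 Si ÷ 1 = 2.0000.
SiO2 fraction = (2.0000 × 60.083) / 258.157 = 120.166/258.157 = 0.4655.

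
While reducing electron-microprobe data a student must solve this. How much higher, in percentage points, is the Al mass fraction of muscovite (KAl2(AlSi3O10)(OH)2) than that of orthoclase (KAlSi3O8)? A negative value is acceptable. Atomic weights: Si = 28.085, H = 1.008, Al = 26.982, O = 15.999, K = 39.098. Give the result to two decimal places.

10.63 percentage points

Al in KAl2(AlSi3O10)(OH)2: molar mass 398.303 g/mol; 3×26.982 = 80.946 g → 20.32 wt%.
Al in KAlSi3O8: molar mass 278.327 g/mol; 1×26.982 = 26.982 g → 9.69 wt%.
Difference = 20.32 − 9.69 = 10.63 percentage points.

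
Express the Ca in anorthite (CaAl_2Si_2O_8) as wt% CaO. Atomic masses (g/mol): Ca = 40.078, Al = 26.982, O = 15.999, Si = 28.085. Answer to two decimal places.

M(CaAl_2Si_2O_8) = 278.204 g/mol; M(CaO) = 56.077 g/mol.
Moles CaO per formula unit = 1 Ca ÷ 1 = 1.0000.
CaO fraction = (1.0000 × 56.077) / 278.204 = 56.077/278.204 = 0.2016.

20.16 wt%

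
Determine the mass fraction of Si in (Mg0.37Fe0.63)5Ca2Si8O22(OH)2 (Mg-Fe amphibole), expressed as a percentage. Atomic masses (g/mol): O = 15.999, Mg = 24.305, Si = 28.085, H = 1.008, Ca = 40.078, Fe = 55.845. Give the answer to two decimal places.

Molar mass of (Mg0.37Fe0.63)5Ca2Si8O22(OH)2: 1.85×24.305 + 3.15×55.845 + 2×40.078 + 8×28.085 + 24×15.999 + 2×1.008 = 911.704 g/mol.
Mass of Si per formula unit: 8 × 28.085 = 224.680 g.
Weight fraction Si = 224.680 / 911.704 = 0.2464.

24.64 wt%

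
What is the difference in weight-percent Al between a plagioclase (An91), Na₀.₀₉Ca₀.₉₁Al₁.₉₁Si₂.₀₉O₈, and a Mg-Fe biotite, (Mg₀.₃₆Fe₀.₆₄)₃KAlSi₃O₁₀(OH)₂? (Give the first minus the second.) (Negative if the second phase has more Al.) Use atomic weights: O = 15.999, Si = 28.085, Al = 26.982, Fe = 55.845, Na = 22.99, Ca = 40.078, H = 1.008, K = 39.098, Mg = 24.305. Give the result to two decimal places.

12.97 percentage points

M(Na₀.₀₉Ca₀.₉₁Al₁.₉₁Si₂.₀₉O₈) = 276.765 g/mol, so wt% Al = 51.536/276.765 × 100 = 18.62%.
M((Mg₀.₃₆Fe₀.₆₄)₃KAlSi₃O₁₀(OH)₂) = 477.811 g/mol, so wt% Al = 26.982/477.811 × 100 = 5.65%.
18.62 − 5.65 = 12.97 pp.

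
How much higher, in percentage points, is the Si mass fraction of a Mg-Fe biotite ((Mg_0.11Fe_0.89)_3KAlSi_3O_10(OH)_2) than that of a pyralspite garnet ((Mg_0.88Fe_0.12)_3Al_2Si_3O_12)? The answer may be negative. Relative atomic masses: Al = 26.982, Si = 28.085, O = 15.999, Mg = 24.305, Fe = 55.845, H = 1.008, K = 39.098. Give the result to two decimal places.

Si in (Mg_0.11Fe_0.89)_3KAlSi_3O_10(OH)_2: molar mass 501.466 g/mol; 3×28.085 = 84.255 g → 16.80 wt%.
Si in (Mg_0.88Fe_0.12)_3Al_2Si_3O_12: molar mass 414.476 g/mol; 3×28.085 = 84.255 g → 20.33 wt%.
Difference = 16.80 − 20.33 = -3.53 percentage points.

-3.53 percentage points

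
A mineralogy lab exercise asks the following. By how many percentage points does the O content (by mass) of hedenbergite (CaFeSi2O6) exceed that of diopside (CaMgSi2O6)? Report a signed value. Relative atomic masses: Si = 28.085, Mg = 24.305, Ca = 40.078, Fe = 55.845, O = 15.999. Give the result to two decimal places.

First mineral: 95.994 g O in 248.087 g formula = 38.69 wt% O.
Second mineral: 95.994 g O in 216.547 g formula = 44.33 wt% O.
38.69% − 44.33% gives a difference of -5.64 percentage points.

-5.64 percentage points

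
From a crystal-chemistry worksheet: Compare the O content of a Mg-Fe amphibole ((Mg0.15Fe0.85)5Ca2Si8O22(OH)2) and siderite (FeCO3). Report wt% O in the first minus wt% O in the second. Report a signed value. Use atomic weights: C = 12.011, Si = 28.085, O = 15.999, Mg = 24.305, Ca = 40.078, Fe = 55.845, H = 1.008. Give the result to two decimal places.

-0.86 percentage points

O in (Mg0.15Fe0.85)5Ca2Si8O22(OH)2: molar mass 946.398 g/mol; 24×15.999 = 383.976 g → 40.57 wt%.
O in FeCO3: molar mass 115.853 g/mol; 3×15.999 = 47.997 g → 41.43 wt%.
Difference = 40.57 − 41.43 = -0.86 percentage points.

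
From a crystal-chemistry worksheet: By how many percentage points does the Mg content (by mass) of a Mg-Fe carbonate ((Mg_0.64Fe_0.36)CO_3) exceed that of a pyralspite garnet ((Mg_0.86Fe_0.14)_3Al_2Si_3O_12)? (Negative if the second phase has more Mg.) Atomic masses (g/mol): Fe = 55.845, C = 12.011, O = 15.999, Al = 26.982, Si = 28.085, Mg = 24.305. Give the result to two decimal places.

1.20 percentage points

First mineral: 15.555 g Mg in 95.667 g formula = 16.26 wt% Mg.
Second mineral: 62.707 g Mg in 416.369 g formula = 15.06 wt% Mg.
16.26% − 15.06% gives a difference of 1.20 percentage points.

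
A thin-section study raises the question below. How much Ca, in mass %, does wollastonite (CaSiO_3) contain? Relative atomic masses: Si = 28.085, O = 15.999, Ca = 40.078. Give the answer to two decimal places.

34.50 mass %

Molar mass of CaSiO_3: 1*40.078 + 1*28.085 + 3*15.999 = 116.160 g/mol.
Mass of Ca per formula unit: 1 × 40.078 = 40.078 g.
Weight fraction Ca = 40.078 / 116.160 = 0.3450.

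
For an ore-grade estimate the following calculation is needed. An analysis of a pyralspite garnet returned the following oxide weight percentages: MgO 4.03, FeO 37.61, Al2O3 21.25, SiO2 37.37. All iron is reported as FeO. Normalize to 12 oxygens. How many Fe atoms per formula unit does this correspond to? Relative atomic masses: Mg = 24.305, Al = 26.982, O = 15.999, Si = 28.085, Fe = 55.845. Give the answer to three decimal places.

2.520 Fe apfu

4.03 wt% MgO ÷ 40.304 g/mol = 0.09999 mol, giving 0.09999 Mg and 0.09999 O.
37.61 wt% FeO ÷ 71.844 g/mol = 0.52350 mol, giving 0.52350 Fe and 0.52350 O.
21.25 wt% Al2O3 ÷ 101.961 g/mol = 0.20841 mol, giving 0.41682 Al and 0.62523 O.
37.37 wt% SiO2 ÷ 60.083 g/mol = 0.62197 mol, giving 0.62197 Si and 1.24394 O.
Oxygen sums to 2.49266; scaling by 12/2.49266 = 4.81413 puts the formula on 12 O.
Fe: 0.52350 × 4.81413 = 2.520 atoms per formula unit.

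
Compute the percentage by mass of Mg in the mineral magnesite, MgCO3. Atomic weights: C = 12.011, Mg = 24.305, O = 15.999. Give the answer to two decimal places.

28.83 wt%

Formula mass = 1*24.305 + 1*12.011 + 3*15.999 = 84.313 g/mol, of which 24.305 g is Mg.
So Mg makes up 24.305/84.313 = 0.2883 of the mass, i.e. 28.83%.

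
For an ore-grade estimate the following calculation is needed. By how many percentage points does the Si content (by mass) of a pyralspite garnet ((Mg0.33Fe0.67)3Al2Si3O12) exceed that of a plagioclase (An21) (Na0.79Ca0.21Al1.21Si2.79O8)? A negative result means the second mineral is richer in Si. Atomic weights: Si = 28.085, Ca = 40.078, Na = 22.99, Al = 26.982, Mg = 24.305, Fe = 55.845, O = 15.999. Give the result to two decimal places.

First mineral: 84.255 g Si in 466.517 g formula = 18.06 wt% Si.
Second mineral: 78.357 g Si in 265.576 g formula = 29.50 wt% Si.
18.06% − 29.50% gives a difference of -11.44 percentage points.

-11.44 percentage points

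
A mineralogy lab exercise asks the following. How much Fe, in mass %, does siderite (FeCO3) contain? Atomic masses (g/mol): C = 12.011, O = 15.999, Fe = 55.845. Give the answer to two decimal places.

Formula mass = 1×55.845 + 1×12.011 + 3×15.999 = 115.853 g/mol, of which 55.845 g is Fe.
So Fe makes up 55.845/115.853 = 0.4820 of the mass, i.e. 48.20%.

48.20 mass %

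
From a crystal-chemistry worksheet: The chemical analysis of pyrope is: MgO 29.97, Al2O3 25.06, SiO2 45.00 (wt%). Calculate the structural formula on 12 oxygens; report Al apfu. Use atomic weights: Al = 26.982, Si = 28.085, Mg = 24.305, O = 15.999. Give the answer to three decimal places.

1.980 Al apfu

29.97 wt% MgO ÷ 40.304 g/mol = 0.74360 mol, giving 0.74360 Mg and 0.74360 O.
25.06 wt% Al2O3 ÷ 101.961 g/mol = 0.24578 mol, giving 0.49156 Al and 0.73734 O.
45.00 wt% SiO2 ÷ 60.083 g/mol = 0.74896 mol, giving 0.74896 Si and 1.49792 O.
Oxygen sums to 2.97886; scaling by 12/2.97886 = 4.02839 puts the formula on 12 O.
Al: 0.49156 × 4.02839 = 1.980 atoms per formula unit.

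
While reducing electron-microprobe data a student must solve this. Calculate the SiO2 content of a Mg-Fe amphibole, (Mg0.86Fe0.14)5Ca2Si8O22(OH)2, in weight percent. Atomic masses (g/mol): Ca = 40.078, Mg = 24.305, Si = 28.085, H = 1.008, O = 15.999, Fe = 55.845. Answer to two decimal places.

M((Mg0.86Fe0.14)5Ca2Si8O22(OH)2) = 834.431 g/mol; M(SiO2) = 60.083 g/mol.
Moles SiO2 per formula unit = 8 Si ÷ 1 = 8.0000.
SiO2 fraction = (8.0000 × 60.083) / 834.431 = 480.664/834.431 = 0.5760.

57.60 wt%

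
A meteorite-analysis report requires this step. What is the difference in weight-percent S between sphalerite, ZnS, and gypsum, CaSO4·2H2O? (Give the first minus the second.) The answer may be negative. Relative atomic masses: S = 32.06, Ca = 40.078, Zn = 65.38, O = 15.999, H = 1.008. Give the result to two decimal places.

S in ZnS: molar mass 97.440 g/mol; 1×32.06 = 32.060 g → 32.90 wt%.
S in CaSO4·2H2O: molar mass 172.164 g/mol; 1×32.06 = 32.060 g → 18.62 wt%.
Difference = 32.90 − 18.62 = 14.28 percentage points.

14.28 percentage points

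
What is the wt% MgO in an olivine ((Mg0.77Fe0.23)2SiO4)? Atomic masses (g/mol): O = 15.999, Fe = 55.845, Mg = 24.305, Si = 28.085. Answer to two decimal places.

39.99 wt%

Formula mass = 155.199 g/mol.
1.54 Mg → 1.5400 mol MgO per formula unit; M(MgO) = 40.304, so MgO mass = 62.068 g.
62.068/155.199 × 100 = 39.99 wt%.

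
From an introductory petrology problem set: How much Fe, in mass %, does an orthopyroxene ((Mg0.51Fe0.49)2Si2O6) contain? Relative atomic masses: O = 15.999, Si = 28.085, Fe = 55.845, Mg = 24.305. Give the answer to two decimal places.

23.62 mass %

M((Mg0.51Fe0.49)2Si2O6) = 231.683 g/mol.
Fe contributes 0.98 × 55.845 = 54.728 g per mole.
54.728/231.683 = 0.2362 → 23.62%.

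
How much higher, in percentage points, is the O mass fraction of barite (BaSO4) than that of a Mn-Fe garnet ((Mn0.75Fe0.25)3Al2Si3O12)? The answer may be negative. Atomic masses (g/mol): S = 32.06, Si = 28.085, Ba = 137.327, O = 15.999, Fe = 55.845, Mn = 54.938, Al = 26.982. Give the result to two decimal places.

-11.31 percentage points

M(BaSO4) = 233.383 g/mol, so wt% O = 63.996/233.383 × 100 = 27.42%.
M((Mn0.75Fe0.25)3Al2Si3O12) = 495.701 g/mol, so wt% O = 191.988/495.701 × 100 = 38.73%.
27.42 − 38.73 = -11.31 pp.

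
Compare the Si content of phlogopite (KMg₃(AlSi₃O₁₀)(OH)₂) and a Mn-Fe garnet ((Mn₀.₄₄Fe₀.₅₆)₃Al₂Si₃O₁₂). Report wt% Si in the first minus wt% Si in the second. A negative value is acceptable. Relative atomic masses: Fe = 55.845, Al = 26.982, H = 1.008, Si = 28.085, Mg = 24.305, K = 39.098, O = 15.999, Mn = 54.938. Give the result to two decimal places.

3.22 percentage points

M(KMg₃(AlSi₃O₁₀)(OH)₂) = 417.254 g/mol, so wt% Si = 84.255/417.254 × 100 = 20.19%.
M((Mn₀.₄₄Fe₀.₅₆)₃Al₂Si₃O₁₂) = 496.545 g/mol, so wt% Si = 84.255/496.545 × 100 = 16.97%.
20.19 − 16.97 = 3.22 pp.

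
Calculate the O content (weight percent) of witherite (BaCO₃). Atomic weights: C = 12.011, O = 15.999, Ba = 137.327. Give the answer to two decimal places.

Molar mass of BaCO₃: 1×137.327 + 1×12.011 + 3×15.999 = 197.335 g/mol.
Mass of O per formula unit: 3 × 15.999 = 47.997 g.
Weight fraction O = 47.997 / 197.335 = 0.2432.

24.32 weight percent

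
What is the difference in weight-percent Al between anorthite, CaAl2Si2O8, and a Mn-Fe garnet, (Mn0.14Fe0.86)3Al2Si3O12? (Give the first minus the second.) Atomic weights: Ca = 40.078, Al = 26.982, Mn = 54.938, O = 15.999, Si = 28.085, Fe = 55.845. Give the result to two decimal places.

8.55 percentage points

M(CaAl2Si2O8) = 278.204 g/mol, so wt% Al = 53.964/278.204 × 100 = 19.40%.
M((Mn0.14Fe0.86)3Al2Si3O12) = 497.361 g/mol, so wt% Al = 53.964/497.361 × 100 = 10.85%.
19.40 − 10.85 = 8.55 pp.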